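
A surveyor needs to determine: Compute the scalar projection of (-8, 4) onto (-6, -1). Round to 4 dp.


u.v = 44, |v| = sqrt(37) = 6.0828
Scalar projection = u.v / |v| = 44 / sqrt(37) = 7.2336

7.2336


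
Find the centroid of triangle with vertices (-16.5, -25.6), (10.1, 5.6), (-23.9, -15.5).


Centroid = ((x_A+x_B+x_C)/3, (y_A+y_B+y_C)/3)
= (((-16.5)+10.1+(-23.9))/3, ((-25.6)+5.6+(-15.5))/3)
= (-10.1, -11.8333)

(-10.1, -11.8333)


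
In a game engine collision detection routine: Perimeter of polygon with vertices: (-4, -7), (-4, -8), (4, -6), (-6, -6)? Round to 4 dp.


Sides: (-4, -7)->(-4, -8): sqrt(1) = 1, (-4, -8)->(4, -6): sqrt(68) = 8.246211, (4, -6)->(-6, -6): sqrt(100) = 10, (-6, -6)->(-4, -7): sqrt(5) = 2.236068
Sum = 21.482279
Perimeter = 21.4823

21.4823


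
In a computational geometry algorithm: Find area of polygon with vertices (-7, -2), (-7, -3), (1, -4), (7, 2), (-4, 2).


Shoelace sum: ((-7)*(-3) - (-7)*(-2)) + ((-7)*(-4) - 1*(-3)) + (1*2 - 7*(-4)) + (7*2 - (-4)*2) + ((-4)*(-2) - (-7)*2)
= 112
Area = |112|/2 = 56

56


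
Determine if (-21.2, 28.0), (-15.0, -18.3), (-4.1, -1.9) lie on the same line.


Cross product: ((-15)-(-21.2))*((-1.9)-28) - ((-18.3)-28)*((-4.1)-(-21.2))
= 606.35

No, not collinear


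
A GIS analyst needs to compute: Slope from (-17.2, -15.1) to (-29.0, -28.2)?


slope = (y2-y1)/(x2-x1) = ((-28.2)-(-15.1))/((-29)-(-17.2)) = (-13.1)/(-11.8) = 1.1102

1.1102


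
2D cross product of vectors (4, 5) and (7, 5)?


u x v = u_x*v_y - u_y*v_x = 4*5 - 5*7
= 20 - 35 = -15

-15


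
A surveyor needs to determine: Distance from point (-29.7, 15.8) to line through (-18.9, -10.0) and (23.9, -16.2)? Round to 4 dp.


|cross product| = 1037.28
|line direction| = sqrt(1870.28) = 43.2467
Distance = 1037.28/sqrt(1870.28) = 23.9852

23.9852


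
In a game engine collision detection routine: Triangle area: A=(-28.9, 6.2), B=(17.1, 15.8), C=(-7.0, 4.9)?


Area = |x_A(y_B-y_C) + x_B(y_C-y_A) + x_C(y_A-y_B)|/2
= |(-315.01) + (-22.23) + 67.2|/2
= 270.04/2 = 135.02

135.02


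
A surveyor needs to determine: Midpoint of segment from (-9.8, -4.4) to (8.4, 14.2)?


M = (((-9.8)+8.4)/2, ((-4.4)+14.2)/2)
= (-0.7, 4.9)

(-0.7, 4.9)


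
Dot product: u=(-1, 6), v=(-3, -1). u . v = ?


u . v = u_x*v_x + u_y*v_y = (-1)*(-3) + 6*(-1)
= 3 + (-6) = -3

-3


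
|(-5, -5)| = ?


|u| = sqrt((-5)^2 + (-5)^2) = sqrt(50) = 7.0711

7.0711


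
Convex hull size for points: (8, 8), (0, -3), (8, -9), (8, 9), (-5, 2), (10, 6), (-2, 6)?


Convex hull vertices (CCW): (-5, 2), (0, -3), (8, -9), (10, 6), (8, 9), (-2, 6)
Count = 6

6


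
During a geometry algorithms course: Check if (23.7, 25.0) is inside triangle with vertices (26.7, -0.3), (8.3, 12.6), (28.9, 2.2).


Cross products: AB x AP = -426.82, BC x BP = 415.6, CA x CP = -63.16
All same sign? no

No, outside


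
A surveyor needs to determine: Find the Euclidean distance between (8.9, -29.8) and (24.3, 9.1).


dx=15.4, dy=38.9
d^2 = 15.4^2 + 38.9^2 = 1750.37
d = sqrt(1750.37) = 41.8374

41.8374


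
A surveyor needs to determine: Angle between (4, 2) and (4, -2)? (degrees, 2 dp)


u.v = 12, |u| = sqrt(20) = 4.4721, |v| = sqrt(20) = 4.4721
cos(theta) = u.v/(|u||v|) = 12/sqrt(400) = 0.6
theta = acos(0.6) = 53.13 degrees

53.13 degrees


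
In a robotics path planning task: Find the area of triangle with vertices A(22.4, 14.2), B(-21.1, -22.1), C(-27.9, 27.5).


Area = |x_A(y_B-y_C) + x_B(y_C-y_A) + x_C(y_A-y_B)|/2
= |(-1111.04) + (-280.63) + (-1012.77)|/2
= 2404.44/2 = 1202.22

1202.22


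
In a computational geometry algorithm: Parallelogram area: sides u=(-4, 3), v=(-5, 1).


|u x v| = |(-4)*1 - 3*(-5)|
= |(-4) - (-15)| = 11

11


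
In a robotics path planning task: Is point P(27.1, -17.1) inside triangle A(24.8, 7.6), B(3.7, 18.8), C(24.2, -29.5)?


Cross products: AB x AP = 495.41, BC x BP = 394.27, CA x CP = -100.15
All same sign? no

No, outside


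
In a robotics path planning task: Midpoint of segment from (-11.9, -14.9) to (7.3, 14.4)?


M = (((-11.9)+7.3)/2, ((-14.9)+14.4)/2)
= (-2.3, -0.25)

(-2.3, -0.25)


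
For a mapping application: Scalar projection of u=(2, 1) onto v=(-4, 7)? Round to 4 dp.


u.v = -1, |v| = sqrt(65) = 8.0623
Scalar projection = u.v / |v| = -1 / sqrt(65) = -0.124

-0.124


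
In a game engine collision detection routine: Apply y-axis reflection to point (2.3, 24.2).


Reflection over y-axis: (x,y) -> (-x,y)
(2.3, 24.2) -> (-2.3, 24.2)

(-2.3, 24.2)


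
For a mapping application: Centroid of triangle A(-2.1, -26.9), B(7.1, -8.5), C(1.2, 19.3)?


Centroid = ((x_A+x_B+x_C)/3, (y_A+y_B+y_C)/3)
= (((-2.1)+7.1+1.2)/3, ((-26.9)+(-8.5)+19.3)/3)
= (2.0667, -5.3667)

(2.0667, -5.3667)


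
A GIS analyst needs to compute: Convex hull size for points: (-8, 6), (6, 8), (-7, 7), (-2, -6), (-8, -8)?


Convex hull vertices (CCW): (-8, -8), (-2, -6), (6, 8), (-7, 7), (-8, 6)
Count = 5

5


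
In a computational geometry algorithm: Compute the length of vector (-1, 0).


|u| = sqrt((-1)^2 + 0^2) = sqrt(1) = 1

1


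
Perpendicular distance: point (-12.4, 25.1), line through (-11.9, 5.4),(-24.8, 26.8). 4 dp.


|cross product| = 243.43
|line direction| = sqrt(624.37) = 24.9874
Distance = 243.43/sqrt(624.37) = 9.7421

9.7421


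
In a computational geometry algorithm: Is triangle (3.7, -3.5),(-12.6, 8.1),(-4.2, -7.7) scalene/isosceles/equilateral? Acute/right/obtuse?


Side lengths squared: AB^2=400.25, BC^2=320.2, CA^2=80.05
Sorted: [80.05, 320.2, 400.25]
By sides: Scalene, By angles: Right

Scalene, Right


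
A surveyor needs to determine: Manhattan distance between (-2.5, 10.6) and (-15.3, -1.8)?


|(-2.5)-(-15.3)| + |10.6-(-1.8)| = 12.8 + 12.4 = 25.2

25.2


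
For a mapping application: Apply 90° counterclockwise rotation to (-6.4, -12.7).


90° CCW: (x,y) -> (-y, x)
(-6.4,-12.7) -> (12.7, -6.4)

(12.7, -6.4)


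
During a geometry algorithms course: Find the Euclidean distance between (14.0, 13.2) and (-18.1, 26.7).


dx=-32.1, dy=13.5
d^2 = (-32.1)^2 + 13.5^2 = 1212.66
d = sqrt(1212.66) = 34.8233

34.8233


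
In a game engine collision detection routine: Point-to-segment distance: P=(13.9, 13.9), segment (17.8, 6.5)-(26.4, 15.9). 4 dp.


Project P onto AB: t = 0.2219 (clamped to [0,1])
Closest point on segment: (19.7084, 8.5859)
Distance: 7.8725

7.8725


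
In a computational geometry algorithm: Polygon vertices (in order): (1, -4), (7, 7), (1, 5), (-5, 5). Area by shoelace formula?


Shoelace sum: (1*7 - 7*(-4)) + (7*5 - 1*7) + (1*5 - (-5)*5) + ((-5)*(-4) - 1*5)
= 108
Area = |108|/2 = 54

54


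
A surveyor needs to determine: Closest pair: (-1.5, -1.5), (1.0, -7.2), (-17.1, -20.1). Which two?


d(P0,P1) = 6.2241, d(P0,P2) = 24.2759, d(P1,P2) = 22.2266
Closest: P0 and P1

Closest pair: (-1.5, -1.5) and (1.0, -7.2), distance = 6.2241


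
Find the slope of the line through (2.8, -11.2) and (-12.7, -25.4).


slope = (y2-y1)/(x2-x1) = ((-25.4)-(-11.2))/((-12.7)-2.8) = (-14.2)/(-15.5) = 0.9161

0.9161


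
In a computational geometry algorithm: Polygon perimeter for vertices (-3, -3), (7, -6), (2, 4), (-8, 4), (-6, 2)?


Sides: (-3, -3)->(7, -6): sqrt(109) = 10.440307, (7, -6)->(2, 4): sqrt(125) = 11.18034, (2, 4)->(-8, 4): sqrt(100) = 10, (-8, 4)->(-6, 2): sqrt(8) = 2.828427, (-6, 2)->(-3, -3): sqrt(34) = 5.830952
Sum = 40.280026
Perimeter = 40.28

40.28


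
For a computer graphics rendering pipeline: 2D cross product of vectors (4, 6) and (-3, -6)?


u x v = u_x*v_y - u_y*v_x = 4*(-6) - 6*(-3)
= (-24) - (-18) = -6

-6


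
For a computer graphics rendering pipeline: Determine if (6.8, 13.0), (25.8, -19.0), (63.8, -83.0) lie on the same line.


Cross product: (25.8-6.8)*((-83)-13) - ((-19)-13)*(63.8-6.8)
= 0

Yes, collinear


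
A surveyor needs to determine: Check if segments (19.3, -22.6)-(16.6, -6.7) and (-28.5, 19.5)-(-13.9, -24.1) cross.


Cross products: d1=1469.42, d2=1583.84, d3=646.35, d4=531.93
d1*d2 < 0 and d3*d4 < 0? no

No, they don't intersect


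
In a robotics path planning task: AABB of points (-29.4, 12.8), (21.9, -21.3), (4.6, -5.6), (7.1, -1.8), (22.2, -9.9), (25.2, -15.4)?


x range: [-29.4, 25.2]
y range: [-21.3, 12.8]
Bounding box: (-29.4,-21.3) to (25.2,12.8)

(-29.4,-21.3) to (25.2,12.8)


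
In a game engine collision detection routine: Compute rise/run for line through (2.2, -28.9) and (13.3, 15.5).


slope = (y2-y1)/(x2-x1) = (15.5-(-28.9))/(13.3-2.2) = 44.4/11.1 = 4

4


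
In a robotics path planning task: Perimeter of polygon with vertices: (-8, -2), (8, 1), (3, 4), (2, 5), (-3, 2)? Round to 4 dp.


Sides: (-8, -2)->(8, 1): sqrt(265) = 16.278821, (8, 1)->(3, 4): sqrt(34) = 5.830952, (3, 4)->(2, 5): sqrt(2) = 1.414214, (2, 5)->(-3, 2): sqrt(34) = 5.830952, (-3, 2)->(-8, -2): sqrt(41) = 6.403124
Sum = 35.758063
Perimeter = 35.7581

35.7581


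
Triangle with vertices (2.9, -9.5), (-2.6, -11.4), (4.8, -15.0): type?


Side lengths squared: AB^2=33.86, BC^2=67.72, CA^2=33.86
Sorted: [33.86, 33.86, 67.72]
By sides: Isosceles, By angles: Right

Isosceles, Right


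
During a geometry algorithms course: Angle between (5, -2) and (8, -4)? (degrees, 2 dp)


u.v = 48, |u| = sqrt(29) = 5.3852, |v| = sqrt(80) = 8.9443
cos(theta) = u.v/(|u||v|) = 48/sqrt(2320) = 0.996546
theta = acos(0.996546) = 4.76 degrees

4.76 degrees


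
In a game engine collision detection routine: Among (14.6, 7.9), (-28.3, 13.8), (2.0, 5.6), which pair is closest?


d(P0,P1) = 43.3038, d(P0,P2) = 12.8082, d(P1,P2) = 31.39
Closest: P0 and P2

Closest pair: (14.6, 7.9) and (2.0, 5.6), distance = 12.8082


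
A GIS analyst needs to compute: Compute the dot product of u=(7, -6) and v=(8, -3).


u . v = u_x*v_x + u_y*v_y = 7*8 + (-6)*(-3)
= 56 + 18 = 74

74


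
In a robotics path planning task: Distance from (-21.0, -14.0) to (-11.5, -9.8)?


dx=9.5, dy=4.2
d^2 = 9.5^2 + 4.2^2 = 107.89
d = sqrt(107.89) = 10.387

10.387


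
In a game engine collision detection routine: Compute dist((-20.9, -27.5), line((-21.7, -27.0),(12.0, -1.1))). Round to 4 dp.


|cross product| = 37.57
|line direction| = sqrt(1806.5) = 42.5029
Distance = 37.57/sqrt(1806.5) = 0.8839

0.8839


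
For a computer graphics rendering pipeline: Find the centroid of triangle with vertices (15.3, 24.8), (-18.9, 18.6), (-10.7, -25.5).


Centroid = ((x_A+x_B+x_C)/3, (y_A+y_B+y_C)/3)
= ((15.3+(-18.9)+(-10.7))/3, (24.8+18.6+(-25.5))/3)
= (-4.7667, 5.9667)

(-4.7667, 5.9667)


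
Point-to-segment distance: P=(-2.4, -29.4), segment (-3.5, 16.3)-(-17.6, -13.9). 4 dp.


Project P onto AB: t = 1 (clamped to [0,1])
Closest point on segment: (-17.6, -13.9)
Distance: 21.7092

21.7092


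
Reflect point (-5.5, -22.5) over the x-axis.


Reflection over x-axis: (x,y) -> (x,-y)
(-5.5, -22.5) -> (-5.5, 22.5)

(-5.5, 22.5)


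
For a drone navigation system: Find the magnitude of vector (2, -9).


|u| = sqrt(2^2 + (-9)^2) = sqrt(85) = 9.2195

9.2195


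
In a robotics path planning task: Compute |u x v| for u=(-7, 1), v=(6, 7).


|u x v| = |(-7)*7 - 1*6|
= |(-49) - 6| = 55

55


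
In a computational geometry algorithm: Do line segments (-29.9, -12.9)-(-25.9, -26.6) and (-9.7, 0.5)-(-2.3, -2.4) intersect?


Cross products: d1=-157.74, d2=-247.52, d3=330.34, d4=420.12
d1*d2 < 0 and d3*d4 < 0? no

No, they don't intersect


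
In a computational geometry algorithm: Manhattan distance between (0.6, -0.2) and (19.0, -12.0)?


|0.6-19| + |(-0.2)-(-12)| = 18.4 + 11.8 = 30.2

30.2


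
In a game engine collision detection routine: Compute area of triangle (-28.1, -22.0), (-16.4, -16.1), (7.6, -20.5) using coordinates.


Area = |x_A(y_B-y_C) + x_B(y_C-y_A) + x_C(y_A-y_B)|/2
= |(-123.64) + (-24.6) + (-44.84)|/2
= 193.08/2 = 96.54

96.54


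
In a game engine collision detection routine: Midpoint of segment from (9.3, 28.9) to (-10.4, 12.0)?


M = ((9.3+(-10.4))/2, (28.9+12)/2)
= (-0.55, 20.45)

(-0.55, 20.45)


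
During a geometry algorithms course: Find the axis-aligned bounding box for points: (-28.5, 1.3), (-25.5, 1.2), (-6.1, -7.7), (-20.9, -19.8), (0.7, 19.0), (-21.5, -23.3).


x range: [-28.5, 0.7]
y range: [-23.3, 19]
Bounding box: (-28.5,-23.3) to (0.7,19)

(-28.5,-23.3) to (0.7,19)


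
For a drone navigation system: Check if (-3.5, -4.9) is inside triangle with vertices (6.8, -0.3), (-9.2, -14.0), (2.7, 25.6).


Cross products: AB x AP = -67.51, BC x BP = -117.43, CA x CP = -285.63
All same sign? yes

Yes, inside


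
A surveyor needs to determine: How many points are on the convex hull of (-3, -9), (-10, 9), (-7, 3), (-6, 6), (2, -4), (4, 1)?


Convex hull vertices (CCW): (-10, 9), (-3, -9), (2, -4), (4, 1)
Count = 4

4


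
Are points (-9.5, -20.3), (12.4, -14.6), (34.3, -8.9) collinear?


Cross product: (12.4-(-9.5))*((-8.9)-(-20.3)) - ((-14.6)-(-20.3))*(34.3-(-9.5))
= 0

Yes, collinear


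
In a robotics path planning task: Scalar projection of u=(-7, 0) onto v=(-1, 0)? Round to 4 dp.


u.v = 7, |v| = sqrt(1) = 1
Scalar projection = u.v / |v| = 7 / sqrt(1) = 7

7


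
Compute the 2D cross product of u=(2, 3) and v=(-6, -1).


u x v = u_x*v_y - u_y*v_x = 2*(-1) - 3*(-6)
= (-2) - (-18) = 16

16


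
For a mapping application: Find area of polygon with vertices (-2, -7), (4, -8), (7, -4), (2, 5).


Shoelace sum: ((-2)*(-8) - 4*(-7)) + (4*(-4) - 7*(-8)) + (7*5 - 2*(-4)) + (2*(-7) - (-2)*5)
= 123
Area = |123|/2 = 61.5

61.5


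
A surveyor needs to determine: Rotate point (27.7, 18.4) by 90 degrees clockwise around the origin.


90° CW: (x,y) -> (y, -x)
(27.7,18.4) -> (18.4, -27.7)

(18.4, -27.7)


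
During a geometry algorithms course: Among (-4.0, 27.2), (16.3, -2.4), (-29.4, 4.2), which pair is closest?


d(P0,P1) = 35.8922, d(P0,P2) = 34.266, d(P1,P2) = 46.1741
Closest: P0 and P2

Closest pair: (-4.0, 27.2) and (-29.4, 4.2), distance = 34.266


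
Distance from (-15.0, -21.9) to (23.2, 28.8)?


dx=38.2, dy=50.7
d^2 = 38.2^2 + 50.7^2 = 4029.73
d = sqrt(4029.73) = 63.4802

63.4802


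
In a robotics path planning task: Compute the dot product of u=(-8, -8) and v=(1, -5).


u . v = u_x*v_x + u_y*v_y = (-8)*1 + (-8)*(-5)
= (-8) + 40 = 32

32


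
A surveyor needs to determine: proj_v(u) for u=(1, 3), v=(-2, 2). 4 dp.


u.v = 4, |v| = sqrt(8) = 2.8284
Scalar projection = u.v / |v| = 4 / sqrt(8) = 1.4142

1.4142


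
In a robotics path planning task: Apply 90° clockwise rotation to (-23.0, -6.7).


90° CW: (x,y) -> (y, -x)
(-23,-6.7) -> (-6.7, 23)

(-6.7, 23)


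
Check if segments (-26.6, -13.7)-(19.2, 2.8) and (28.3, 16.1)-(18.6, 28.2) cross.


Cross products: d1=953.35, d2=239.12, d3=458.99, d4=1173.22
d1*d2 < 0 and d3*d4 < 0? no

No, they don't intersect


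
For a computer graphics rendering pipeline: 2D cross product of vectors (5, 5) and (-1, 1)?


u x v = u_x*v_y - u_y*v_x = 5*1 - 5*(-1)
= 5 - (-5) = 10

10


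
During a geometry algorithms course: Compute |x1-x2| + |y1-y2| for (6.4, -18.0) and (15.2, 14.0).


|6.4-15.2| + |(-18)-14| = 8.8 + 32 = 40.8

40.8


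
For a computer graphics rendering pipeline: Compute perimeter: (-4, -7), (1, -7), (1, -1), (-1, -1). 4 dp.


Sides: (-4, -7)->(1, -7): sqrt(25) = 5, (1, -7)->(1, -1): sqrt(36) = 6, (1, -1)->(-1, -1): sqrt(4) = 2, (-1, -1)->(-4, -7): sqrt(45) = 6.708204
Sum = 19.708204
Perimeter = 19.7082

19.7082


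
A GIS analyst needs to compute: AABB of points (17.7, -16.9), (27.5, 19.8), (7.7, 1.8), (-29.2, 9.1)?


x range: [-29.2, 27.5]
y range: [-16.9, 19.8]
Bounding box: (-29.2,-16.9) to (27.5,19.8)

(-29.2,-16.9) to (27.5,19.8)


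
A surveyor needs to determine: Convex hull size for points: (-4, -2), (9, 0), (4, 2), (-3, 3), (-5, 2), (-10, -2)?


Convex hull vertices (CCW): (-10, -2), (-4, -2), (9, 0), (4, 2), (-3, 3), (-5, 2)
Count = 6

6


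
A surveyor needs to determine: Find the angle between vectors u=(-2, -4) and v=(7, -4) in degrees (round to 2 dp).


u.v = 2, |u| = sqrt(20) = 4.4721, |v| = sqrt(65) = 8.0623
cos(theta) = u.v/(|u||v|) = 2/sqrt(1300) = 0.05547
theta = acos(0.05547) = 86.82 degrees

86.82 degrees


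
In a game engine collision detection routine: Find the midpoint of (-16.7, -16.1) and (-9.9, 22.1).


M = (((-16.7)+(-9.9))/2, ((-16.1)+22.1)/2)
= (-13.3, 3)

(-13.3, 3)


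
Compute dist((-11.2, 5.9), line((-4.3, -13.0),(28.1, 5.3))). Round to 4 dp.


|cross product| = 738.63
|line direction| = sqrt(1384.65) = 37.2109
Distance = 738.63/sqrt(1384.65) = 19.8498

19.8498


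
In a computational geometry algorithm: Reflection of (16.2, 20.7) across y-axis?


Reflection over y-axis: (x,y) -> (-x,y)
(16.2, 20.7) -> (-16.2, 20.7)

(-16.2, 20.7)


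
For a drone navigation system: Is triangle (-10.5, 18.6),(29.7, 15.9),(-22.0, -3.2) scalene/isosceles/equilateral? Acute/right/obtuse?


Side lengths squared: AB^2=1623.33, BC^2=3037.7, CA^2=607.49
Sorted: [607.49, 1623.33, 3037.7]
By sides: Scalene, By angles: Obtuse

Scalene, Obtuse


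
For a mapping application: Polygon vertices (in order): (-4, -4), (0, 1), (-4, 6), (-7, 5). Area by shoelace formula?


Shoelace sum: ((-4)*1 - 0*(-4)) + (0*6 - (-4)*1) + ((-4)*5 - (-7)*6) + ((-7)*(-4) - (-4)*5)
= 70
Area = |70|/2 = 35

35


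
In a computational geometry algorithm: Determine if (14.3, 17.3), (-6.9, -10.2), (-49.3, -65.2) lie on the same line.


Cross product: ((-6.9)-14.3)*((-65.2)-17.3) - ((-10.2)-17.3)*((-49.3)-14.3)
= 0

Yes, collinear


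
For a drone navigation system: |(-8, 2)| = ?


|u| = sqrt((-8)^2 + 2^2) = sqrt(68) = 8.2462

8.2462


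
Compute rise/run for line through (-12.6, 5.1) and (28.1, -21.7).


slope = (y2-y1)/(x2-x1) = ((-21.7)-5.1)/(28.1-(-12.6)) = (-26.8)/40.7 = -0.6585

-0.6585


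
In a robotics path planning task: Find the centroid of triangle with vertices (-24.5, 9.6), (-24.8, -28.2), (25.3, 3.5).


Centroid = ((x_A+x_B+x_C)/3, (y_A+y_B+y_C)/3)
= (((-24.5)+(-24.8)+25.3)/3, (9.6+(-28.2)+3.5)/3)
= (-8, -5.0333)

(-8, -5.0333)


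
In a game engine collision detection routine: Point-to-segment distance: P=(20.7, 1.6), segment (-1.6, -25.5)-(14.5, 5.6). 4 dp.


Project P onto AB: t = 0.98 (clamped to [0,1])
Closest point on segment: (14.1773, 4.9767)
Distance: 7.3449

7.3449


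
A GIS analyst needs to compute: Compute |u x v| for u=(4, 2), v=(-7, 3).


|u x v| = |4*3 - 2*(-7)|
= |12 - (-14)| = 26

26


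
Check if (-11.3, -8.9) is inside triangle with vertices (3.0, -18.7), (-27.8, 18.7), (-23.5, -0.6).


Cross products: AB x AP = 232.98, BC x BP = 199.77, CA x CP = 0.87
All same sign? yes

Yes, inside


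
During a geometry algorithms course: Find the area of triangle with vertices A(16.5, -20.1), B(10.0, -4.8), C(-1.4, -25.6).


Area = |x_A(y_B-y_C) + x_B(y_C-y_A) + x_C(y_A-y_B)|/2
= |343.2 + (-55) + 21.42|/2
= 309.62/2 = 154.81

154.81


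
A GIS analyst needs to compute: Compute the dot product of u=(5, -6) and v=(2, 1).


u . v = u_x*v_x + u_y*v_y = 5*2 + (-6)*1
= 10 + (-6) = 4

4


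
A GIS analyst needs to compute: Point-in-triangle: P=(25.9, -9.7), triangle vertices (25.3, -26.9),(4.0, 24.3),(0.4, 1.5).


Cross products: AB x AP = -397.08, BC x BP = 621.72, CA x CP = 445.32
All same sign? no

No, outside


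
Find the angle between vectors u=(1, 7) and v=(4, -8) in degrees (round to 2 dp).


u.v = -52, |u| = sqrt(50) = 7.0711, |v| = sqrt(80) = 8.9443
cos(theta) = u.v/(|u||v|) = -52/sqrt(4000) = -0.822192
theta = acos(-0.822192) = 145.3 degrees

145.3 degrees


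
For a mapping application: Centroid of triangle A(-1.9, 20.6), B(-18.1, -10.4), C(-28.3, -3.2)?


Centroid = ((x_A+x_B+x_C)/3, (y_A+y_B+y_C)/3)
= (((-1.9)+(-18.1)+(-28.3))/3, (20.6+(-10.4)+(-3.2))/3)
= (-16.1, 2.3333)

(-16.1, 2.3333)


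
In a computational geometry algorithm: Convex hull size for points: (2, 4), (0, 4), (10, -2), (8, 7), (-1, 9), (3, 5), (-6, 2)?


Convex hull vertices (CCW): (-6, 2), (10, -2), (8, 7), (-1, 9)
Count = 4

4


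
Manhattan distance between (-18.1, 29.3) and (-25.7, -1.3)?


|(-18.1)-(-25.7)| + |29.3-(-1.3)| = 7.6 + 30.6 = 38.2

38.2


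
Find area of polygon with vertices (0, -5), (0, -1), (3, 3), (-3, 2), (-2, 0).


Shoelace sum: (0*(-1) - 0*(-5)) + (0*3 - 3*(-1)) + (3*2 - (-3)*3) + ((-3)*0 - (-2)*2) + ((-2)*(-5) - 0*0)
= 32
Area = |32|/2 = 16

16


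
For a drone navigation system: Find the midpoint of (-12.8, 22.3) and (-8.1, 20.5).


M = (((-12.8)+(-8.1))/2, (22.3+20.5)/2)
= (-10.45, 21.4)

(-10.45, 21.4)


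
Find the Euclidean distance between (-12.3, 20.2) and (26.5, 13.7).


dx=38.8, dy=-6.5
d^2 = 38.8^2 + (-6.5)^2 = 1547.69
d = sqrt(1547.69) = 39.3407

39.3407


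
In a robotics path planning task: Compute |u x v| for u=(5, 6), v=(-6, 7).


|u x v| = |5*7 - 6*(-6)|
= |35 - (-36)| = 71

71


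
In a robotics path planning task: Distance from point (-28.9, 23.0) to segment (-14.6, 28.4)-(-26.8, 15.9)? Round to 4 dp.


Project P onto AB: t = 0.7931 (clamped to [0,1])
Closest point on segment: (-24.2755, 18.4865)
Distance: 6.462

6.462


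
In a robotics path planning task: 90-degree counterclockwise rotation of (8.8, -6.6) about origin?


90° CCW: (x,y) -> (-y, x)
(8.8,-6.6) -> (6.6, 8.8)

(6.6, 8.8)


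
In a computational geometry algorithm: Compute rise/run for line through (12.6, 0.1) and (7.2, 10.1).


slope = (y2-y1)/(x2-x1) = (10.1-0.1)/(7.2-12.6) = 10/(-5.4) = -1.8519

-1.8519


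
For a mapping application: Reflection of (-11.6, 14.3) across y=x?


Reflection over y=x: (x,y) -> (y,x)
(-11.6, 14.3) -> (14.3, -11.6)

(14.3, -11.6)


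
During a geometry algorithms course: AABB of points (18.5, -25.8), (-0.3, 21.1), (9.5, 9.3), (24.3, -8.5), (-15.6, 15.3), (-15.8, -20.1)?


x range: [-15.8, 24.3]
y range: [-25.8, 21.1]
Bounding box: (-15.8,-25.8) to (24.3,21.1)

(-15.8,-25.8) to (24.3,21.1)


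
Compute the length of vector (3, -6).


|u| = sqrt(3^2 + (-6)^2) = sqrt(45) = 6.7082

6.7082


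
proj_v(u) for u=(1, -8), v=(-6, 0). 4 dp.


u.v = -6, |v| = sqrt(36) = 6
Scalar projection = u.v / |v| = -6 / sqrt(36) = -1

-1


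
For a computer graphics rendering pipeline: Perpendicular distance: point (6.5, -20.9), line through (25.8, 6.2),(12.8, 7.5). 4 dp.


|cross product| = 377.39
|line direction| = sqrt(170.69) = 13.0648
Distance = 377.39/sqrt(170.69) = 28.8859

28.8859


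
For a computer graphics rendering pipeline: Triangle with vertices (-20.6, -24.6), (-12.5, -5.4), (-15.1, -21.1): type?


Side lengths squared: AB^2=434.25, BC^2=253.25, CA^2=42.5
Sorted: [42.5, 253.25, 434.25]
By sides: Scalene, By angles: Obtuse

Scalene, Obtuse


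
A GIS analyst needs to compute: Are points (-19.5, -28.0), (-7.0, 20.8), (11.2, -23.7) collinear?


Cross product: ((-7)-(-19.5))*((-23.7)-(-28)) - (20.8-(-28))*(11.2-(-19.5))
= -1444.41

No, not collinear


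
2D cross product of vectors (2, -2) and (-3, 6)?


u x v = u_x*v_y - u_y*v_x = 2*6 - (-2)*(-3)
= 12 - 6 = 6

6


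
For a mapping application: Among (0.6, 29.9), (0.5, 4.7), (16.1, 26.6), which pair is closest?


d(P0,P1) = 25.2002, d(P0,P2) = 15.8474, d(P1,P2) = 26.8881
Closest: P0 and P2

Closest pair: (0.6, 29.9) and (16.1, 26.6), distance = 15.8474


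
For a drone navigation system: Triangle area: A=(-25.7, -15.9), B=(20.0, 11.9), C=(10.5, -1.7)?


Area = |x_A(y_B-y_C) + x_B(y_C-y_A) + x_C(y_A-y_B)|/2
= |(-349.52) + 284 + (-291.9)|/2
= 357.42/2 = 178.71

178.71


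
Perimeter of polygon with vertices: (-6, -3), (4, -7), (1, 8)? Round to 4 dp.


Sides: (-6, -3)->(4, -7): sqrt(116) = 10.77033, (4, -7)->(1, 8): sqrt(234) = 15.297059, (1, 8)->(-6, -3): sqrt(170) = 13.038405
Sum = 39.105794
Perimeter = 39.1058

39.1058


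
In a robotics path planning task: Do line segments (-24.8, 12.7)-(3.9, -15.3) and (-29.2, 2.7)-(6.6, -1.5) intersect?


Cross products: d1=376.48, d2=-505.38, d3=-410.2, d4=471.66
d1*d2 < 0 and d3*d4 < 0? yes

Yes, they intersect


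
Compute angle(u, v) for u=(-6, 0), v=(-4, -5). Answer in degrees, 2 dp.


u.v = 24, |u| = sqrt(36) = 6, |v| = sqrt(41) = 6.4031
cos(theta) = u.v/(|u||v|) = 24/sqrt(1476) = 0.624695
theta = acos(0.624695) = 51.34 degrees

51.34 degrees


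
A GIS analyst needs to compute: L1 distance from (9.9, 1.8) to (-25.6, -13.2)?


|9.9-(-25.6)| + |1.8-(-13.2)| = 35.5 + 15 = 50.5

50.5


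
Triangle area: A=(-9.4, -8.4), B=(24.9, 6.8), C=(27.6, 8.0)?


Area = |x_A(y_B-y_C) + x_B(y_C-y_A) + x_C(y_A-y_B)|/2
= |11.28 + 408.36 + (-419.52)|/2
= 0.12/2 = 0.06

0.06


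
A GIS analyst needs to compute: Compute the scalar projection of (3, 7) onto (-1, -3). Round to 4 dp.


u.v = -24, |v| = sqrt(10) = 3.1623
Scalar projection = u.v / |v| = -24 / sqrt(10) = -7.5895

-7.5895


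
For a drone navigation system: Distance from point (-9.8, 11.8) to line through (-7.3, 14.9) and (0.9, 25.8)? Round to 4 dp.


|cross product| = 1.83
|line direction| = sqrt(186.05) = 13.64
Distance = 1.83/sqrt(186.05) = 0.1342

0.1342


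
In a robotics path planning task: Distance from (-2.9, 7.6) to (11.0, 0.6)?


dx=13.9, dy=-7
d^2 = 13.9^2 + (-7)^2 = 242.21
d = sqrt(242.21) = 15.5631

15.5631


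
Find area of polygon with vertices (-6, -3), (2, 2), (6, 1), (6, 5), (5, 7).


Shoelace sum: ((-6)*2 - 2*(-3)) + (2*1 - 6*2) + (6*5 - 6*1) + (6*7 - 5*5) + (5*(-3) - (-6)*7)
= 52
Area = |52|/2 = 26

26


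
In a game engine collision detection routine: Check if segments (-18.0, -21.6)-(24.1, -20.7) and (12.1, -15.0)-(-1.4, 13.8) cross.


Cross products: d1=955.98, d2=-268.65, d3=250.77, d4=1475.4
d1*d2 < 0 and d3*d4 < 0? no

No, they don't intersect


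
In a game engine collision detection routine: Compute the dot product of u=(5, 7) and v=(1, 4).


u . v = u_x*v_x + u_y*v_y = 5*1 + 7*4
= 5 + 28 = 33

33


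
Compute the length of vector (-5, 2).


|u| = sqrt((-5)^2 + 2^2) = sqrt(29) = 5.3852

5.3852


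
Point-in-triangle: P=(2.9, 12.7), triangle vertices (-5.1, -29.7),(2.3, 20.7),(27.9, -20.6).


Cross products: AB x AP = -89.44, BC x BP = -180.02, CA x CP = -1326.4
All same sign? yes

Yes, inside


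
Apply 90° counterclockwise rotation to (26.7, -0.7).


90° CCW: (x,y) -> (-y, x)
(26.7,-0.7) -> (0.7, 26.7)

(0.7, 26.7)


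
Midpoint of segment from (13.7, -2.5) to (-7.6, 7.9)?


M = ((13.7+(-7.6))/2, ((-2.5)+7.9)/2)
= (3.05, 2.7)

(3.05, 2.7)


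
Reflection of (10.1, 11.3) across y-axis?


Reflection over y-axis: (x,y) -> (-x,y)
(10.1, 11.3) -> (-10.1, 11.3)

(-10.1, 11.3)


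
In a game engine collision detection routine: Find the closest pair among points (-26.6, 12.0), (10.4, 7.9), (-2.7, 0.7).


d(P0,P1) = 37.2265, d(P0,P2) = 26.4367, d(P1,P2) = 14.9482
Closest: P1 and P2

Closest pair: (10.4, 7.9) and (-2.7, 0.7), distance = 14.9482


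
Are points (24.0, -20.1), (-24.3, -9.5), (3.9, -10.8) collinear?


Cross product: ((-24.3)-24)*((-10.8)-(-20.1)) - ((-9.5)-(-20.1))*(3.9-24)
= -236.13

No, not collinear


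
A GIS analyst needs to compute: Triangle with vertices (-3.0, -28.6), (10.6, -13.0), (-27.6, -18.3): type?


Side lengths squared: AB^2=428.32, BC^2=1487.33, CA^2=711.25
Sorted: [428.32, 711.25, 1487.33]
By sides: Scalene, By angles: Obtuse

Scalene, Obtuse


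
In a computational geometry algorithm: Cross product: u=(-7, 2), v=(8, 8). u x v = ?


u x v = u_x*v_y - u_y*v_x = (-7)*8 - 2*8
= (-56) - 16 = -72

-72


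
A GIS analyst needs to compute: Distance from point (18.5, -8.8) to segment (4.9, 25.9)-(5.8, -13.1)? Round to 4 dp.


Project P onto AB: t = 0.8973 (clamped to [0,1])
Closest point on segment: (5.7076, -9.0952)
Distance: 12.7958

12.7958


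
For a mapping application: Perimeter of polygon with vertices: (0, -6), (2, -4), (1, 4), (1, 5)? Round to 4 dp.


Sides: (0, -6)->(2, -4): sqrt(8) = 2.828427, (2, -4)->(1, 4): sqrt(65) = 8.062258, (1, 4)->(1, 5): sqrt(1) = 1, (1, 5)->(0, -6): sqrt(122) = 11.045361
Sum = 22.936046
Perimeter = 22.936

22.936


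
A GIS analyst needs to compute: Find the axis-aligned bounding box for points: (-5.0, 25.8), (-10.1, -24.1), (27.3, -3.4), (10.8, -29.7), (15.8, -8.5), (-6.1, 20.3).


x range: [-10.1, 27.3]
y range: [-29.7, 25.8]
Bounding box: (-10.1,-29.7) to (27.3,25.8)

(-10.1,-29.7) to (27.3,25.8)


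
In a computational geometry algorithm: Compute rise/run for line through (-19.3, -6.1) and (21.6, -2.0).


slope = (y2-y1)/(x2-x1) = ((-2)-(-6.1))/(21.6-(-19.3)) = 4.1/40.9 = 0.1002

0.1002


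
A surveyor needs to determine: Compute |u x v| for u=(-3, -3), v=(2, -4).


|u x v| = |(-3)*(-4) - (-3)*2|
= |12 - (-6)| = 18

18


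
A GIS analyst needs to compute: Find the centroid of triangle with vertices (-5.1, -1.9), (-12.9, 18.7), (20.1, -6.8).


Centroid = ((x_A+x_B+x_C)/3, (y_A+y_B+y_C)/3)
= (((-5.1)+(-12.9)+20.1)/3, ((-1.9)+18.7+(-6.8))/3)
= (0.7, 3.3333)

(0.7, 3.3333)


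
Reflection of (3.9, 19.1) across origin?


Reflection over origin: (x,y) -> (-x,-y)
(3.9, 19.1) -> (-3.9, -19.1)

(-3.9, -19.1)


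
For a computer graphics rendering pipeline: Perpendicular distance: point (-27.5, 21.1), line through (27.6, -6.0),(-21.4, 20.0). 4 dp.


|cross product| = 104.7
|line direction| = sqrt(3077) = 55.4707
Distance = 104.7/sqrt(3077) = 1.8875

1.8875


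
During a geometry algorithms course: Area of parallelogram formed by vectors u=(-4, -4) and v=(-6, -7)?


|u x v| = |(-4)*(-7) - (-4)*(-6)|
= |28 - 24| = 4

4


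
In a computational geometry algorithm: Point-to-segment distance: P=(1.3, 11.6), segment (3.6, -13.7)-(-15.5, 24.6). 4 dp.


Project P onto AB: t = 0.553 (clamped to [0,1])
Closest point on segment: (-6.9622, 7.4797)
Distance: 9.2326

9.2326


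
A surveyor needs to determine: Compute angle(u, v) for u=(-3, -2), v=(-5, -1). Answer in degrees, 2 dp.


u.v = 17, |u| = sqrt(13) = 3.6056, |v| = sqrt(26) = 5.099
cos(theta) = u.v/(|u||v|) = 17/sqrt(338) = 0.924678
theta = acos(0.924678) = 22.38 degrees

22.38 degrees


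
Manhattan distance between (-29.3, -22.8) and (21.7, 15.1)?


|(-29.3)-21.7| + |(-22.8)-15.1| = 51 + 37.9 = 88.9

88.9


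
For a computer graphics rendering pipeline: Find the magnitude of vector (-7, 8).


|u| = sqrt((-7)^2 + 8^2) = sqrt(113) = 10.6301

10.6301


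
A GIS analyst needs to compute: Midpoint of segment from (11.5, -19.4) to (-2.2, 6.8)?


M = ((11.5+(-2.2))/2, ((-19.4)+6.8)/2)
= (4.65, -6.3)

(4.65, -6.3)


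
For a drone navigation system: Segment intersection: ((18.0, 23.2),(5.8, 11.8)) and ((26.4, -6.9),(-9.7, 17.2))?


Cross products: d1=-884.17, d2=-178.61, d3=462.98, d4=-242.58
d1*d2 < 0 and d3*d4 < 0? no

No, they don't intersect


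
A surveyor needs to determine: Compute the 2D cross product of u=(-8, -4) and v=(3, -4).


u x v = u_x*v_y - u_y*v_x = (-8)*(-4) - (-4)*3
= 32 - (-12) = 44

44


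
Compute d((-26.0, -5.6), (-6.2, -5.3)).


dx=19.8, dy=0.3
d^2 = 19.8^2 + 0.3^2 = 392.13
d = sqrt(392.13) = 19.8023

19.8023


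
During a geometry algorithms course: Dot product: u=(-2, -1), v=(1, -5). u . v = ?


u . v = u_x*v_x + u_y*v_y = (-2)*1 + (-1)*(-5)
= (-2) + 5 = 3

3


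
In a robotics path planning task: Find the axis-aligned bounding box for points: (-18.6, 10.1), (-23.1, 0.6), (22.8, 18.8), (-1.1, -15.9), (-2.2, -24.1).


x range: [-23.1, 22.8]
y range: [-24.1, 18.8]
Bounding box: (-23.1,-24.1) to (22.8,18.8)

(-23.1,-24.1) to (22.8,18.8)


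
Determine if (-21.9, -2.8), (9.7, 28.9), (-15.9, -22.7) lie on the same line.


Cross product: (9.7-(-21.9))*((-22.7)-(-2.8)) - (28.9-(-2.8))*((-15.9)-(-21.9))
= -819.04

No, not collinear


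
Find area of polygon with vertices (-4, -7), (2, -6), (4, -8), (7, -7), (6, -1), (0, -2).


Shoelace sum: ((-4)*(-6) - 2*(-7)) + (2*(-8) - 4*(-6)) + (4*(-7) - 7*(-8)) + (7*(-1) - 6*(-7)) + (6*(-2) - 0*(-1)) + (0*(-7) - (-4)*(-2))
= 89
Area = |89|/2 = 44.5

44.5


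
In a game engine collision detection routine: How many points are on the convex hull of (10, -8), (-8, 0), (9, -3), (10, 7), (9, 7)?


Convex hull vertices (CCW): (-8, 0), (10, -8), (10, 7), (9, 7)
Count = 4

4


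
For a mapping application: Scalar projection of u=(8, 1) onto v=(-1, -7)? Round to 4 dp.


u.v = -15, |v| = sqrt(50) = 7.0711
Scalar projection = u.v / |v| = -15 / sqrt(50) = -2.1213

-2.1213


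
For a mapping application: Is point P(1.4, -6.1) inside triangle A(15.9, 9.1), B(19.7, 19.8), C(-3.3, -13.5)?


Cross products: AB x AP = 97.39, BC x BP = -13.69, CA x CP = 35.86
All same sign? no

No, outside


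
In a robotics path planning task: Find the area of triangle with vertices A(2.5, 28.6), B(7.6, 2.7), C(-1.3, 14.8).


Area = |x_A(y_B-y_C) + x_B(y_C-y_A) + x_C(y_A-y_B)|/2
= |(-30.25) + (-104.88) + (-33.67)|/2
= 168.8/2 = 84.4

84.4


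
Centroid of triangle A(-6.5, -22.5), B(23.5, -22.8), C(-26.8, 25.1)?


Centroid = ((x_A+x_B+x_C)/3, (y_A+y_B+y_C)/3)
= (((-6.5)+23.5+(-26.8))/3, ((-22.5)+(-22.8)+25.1)/3)
= (-3.2667, -6.7333)

(-3.2667, -6.7333)


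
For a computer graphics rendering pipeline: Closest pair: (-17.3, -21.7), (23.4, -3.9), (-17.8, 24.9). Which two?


d(P0,P1) = 44.4222, d(P0,P2) = 46.6027, d(P1,P2) = 50.2681
Closest: P0 and P1

Closest pair: (-17.3, -21.7) and (23.4, -3.9), distance = 44.4222


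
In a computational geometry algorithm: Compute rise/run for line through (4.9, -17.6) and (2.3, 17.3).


slope = (y2-y1)/(x2-x1) = (17.3-(-17.6))/(2.3-4.9) = 34.9/(-2.6) = -13.4231

-13.4231


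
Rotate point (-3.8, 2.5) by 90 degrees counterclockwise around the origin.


90° CCW: (x,y) -> (-y, x)
(-3.8,2.5) -> (-2.5, -3.8)

(-2.5, -3.8)


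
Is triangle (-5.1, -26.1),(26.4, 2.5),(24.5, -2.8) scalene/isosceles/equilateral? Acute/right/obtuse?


Side lengths squared: AB^2=1810.21, BC^2=31.7, CA^2=1419.05
Sorted: [31.7, 1419.05, 1810.21]
By sides: Scalene, By angles: Obtuse

Scalene, Obtuse


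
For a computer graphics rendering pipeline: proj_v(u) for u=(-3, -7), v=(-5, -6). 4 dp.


u.v = 57, |v| = sqrt(61) = 7.8102
Scalar projection = u.v / |v| = 57 / sqrt(61) = 7.2981

7.2981


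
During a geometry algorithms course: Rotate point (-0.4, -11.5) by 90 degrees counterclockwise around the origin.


90° CCW: (x,y) -> (-y, x)
(-0.4,-11.5) -> (11.5, -0.4)

(11.5, -0.4)


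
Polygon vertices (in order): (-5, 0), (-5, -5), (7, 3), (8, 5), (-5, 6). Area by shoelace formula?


Shoelace sum: ((-5)*(-5) - (-5)*0) + ((-5)*3 - 7*(-5)) + (7*5 - 8*3) + (8*6 - (-5)*5) + ((-5)*0 - (-5)*6)
= 159
Area = |159|/2 = 79.5

79.5


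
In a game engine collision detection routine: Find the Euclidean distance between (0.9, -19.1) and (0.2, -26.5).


dx=-0.7, dy=-7.4
d^2 = (-0.7)^2 + (-7.4)^2 = 55.25
d = sqrt(55.25) = 7.433

7.433


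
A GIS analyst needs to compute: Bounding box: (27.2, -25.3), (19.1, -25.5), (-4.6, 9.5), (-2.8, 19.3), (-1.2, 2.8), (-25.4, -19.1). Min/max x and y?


x range: [-25.4, 27.2]
y range: [-25.5, 19.3]
Bounding box: (-25.4,-25.5) to (27.2,19.3)

(-25.4,-25.5) to (27.2,19.3)


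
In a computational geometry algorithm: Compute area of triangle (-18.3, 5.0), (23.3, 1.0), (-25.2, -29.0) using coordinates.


Area = |x_A(y_B-y_C) + x_B(y_C-y_A) + x_C(y_A-y_B)|/2
= |(-549) + (-792.2) + (-100.8)|/2
= 1442/2 = 721

721


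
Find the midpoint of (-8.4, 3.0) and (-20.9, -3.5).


M = (((-8.4)+(-20.9))/2, (3+(-3.5))/2)
= (-14.65, -0.25)

(-14.65, -0.25)


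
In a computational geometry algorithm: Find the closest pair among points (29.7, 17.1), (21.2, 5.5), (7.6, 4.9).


d(P0,P1) = 14.3809, d(P0,P2) = 25.2438, d(P1,P2) = 13.6132
Closest: P1 and P2

Closest pair: (21.2, 5.5) and (7.6, 4.9), distance = 13.6132


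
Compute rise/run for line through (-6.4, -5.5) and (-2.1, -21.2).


slope = (y2-y1)/(x2-x1) = ((-21.2)-(-5.5))/((-2.1)-(-6.4)) = (-15.7)/4.3 = -3.6512

-3.6512


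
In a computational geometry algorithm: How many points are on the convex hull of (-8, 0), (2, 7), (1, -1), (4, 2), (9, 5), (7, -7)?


Convex hull vertices (CCW): (-8, 0), (7, -7), (9, 5), (2, 7)
Count = 4

4


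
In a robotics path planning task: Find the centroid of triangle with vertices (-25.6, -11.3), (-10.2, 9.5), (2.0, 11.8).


Centroid = ((x_A+x_B+x_C)/3, (y_A+y_B+y_C)/3)
= (((-25.6)+(-10.2)+2)/3, ((-11.3)+9.5+11.8)/3)
= (-11.2667, 3.3333)

(-11.2667, 3.3333)


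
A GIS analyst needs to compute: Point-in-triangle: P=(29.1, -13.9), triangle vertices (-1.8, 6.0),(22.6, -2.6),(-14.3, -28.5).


Cross products: AB x AP = -219.82, BC x BP = 585.32, CA x CP = -1314.8
All same sign? no

No, outside


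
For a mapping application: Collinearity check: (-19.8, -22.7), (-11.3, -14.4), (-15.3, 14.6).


Cross product: ((-11.3)-(-19.8))*(14.6-(-22.7)) - ((-14.4)-(-22.7))*((-15.3)-(-19.8))
= 279.7

No, not collinear


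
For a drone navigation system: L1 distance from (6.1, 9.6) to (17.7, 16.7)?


|6.1-17.7| + |9.6-16.7| = 11.6 + 7.1 = 18.7

18.7


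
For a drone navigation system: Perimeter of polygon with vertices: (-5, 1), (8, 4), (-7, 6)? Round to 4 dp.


Sides: (-5, 1)->(8, 4): sqrt(178) = 13.341664, (8, 4)->(-7, 6): sqrt(229) = 15.132746, (-7, 6)->(-5, 1): sqrt(29) = 5.385165
Sum = 33.859575
Perimeter = 33.8596

33.8596


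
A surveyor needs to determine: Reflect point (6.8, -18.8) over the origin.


Reflection over origin: (x,y) -> (-x,-y)
(6.8, -18.8) -> (-6.8, 18.8)

(-6.8, 18.8)


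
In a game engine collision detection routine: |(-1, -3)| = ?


|u| = sqrt((-1)^2 + (-3)^2) = sqrt(10) = 3.1623

3.1623


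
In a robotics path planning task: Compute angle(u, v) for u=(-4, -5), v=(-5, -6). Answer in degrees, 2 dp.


u.v = 50, |u| = sqrt(41) = 6.4031, |v| = sqrt(61) = 7.8102
cos(theta) = u.v/(|u||v|) = 50/sqrt(2501) = 0.9998
theta = acos(0.9998) = 1.15 degrees

1.15 degrees


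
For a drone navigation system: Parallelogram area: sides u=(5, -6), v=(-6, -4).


|u x v| = |5*(-4) - (-6)*(-6)|
= |(-20) - 36| = 56

56


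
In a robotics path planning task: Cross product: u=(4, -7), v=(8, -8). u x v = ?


u x v = u_x*v_y - u_y*v_x = 4*(-8) - (-7)*8
= (-32) - (-56) = 24

24


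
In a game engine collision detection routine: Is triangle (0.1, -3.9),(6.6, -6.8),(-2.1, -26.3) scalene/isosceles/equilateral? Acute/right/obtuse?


Side lengths squared: AB^2=50.66, BC^2=455.94, CA^2=506.6
Sorted: [50.66, 455.94, 506.6]
By sides: Scalene, By angles: Right

Scalene, Right


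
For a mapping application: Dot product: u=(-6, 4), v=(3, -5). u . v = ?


u . v = u_x*v_x + u_y*v_y = (-6)*3 + 4*(-5)
= (-18) + (-20) = -38

-38


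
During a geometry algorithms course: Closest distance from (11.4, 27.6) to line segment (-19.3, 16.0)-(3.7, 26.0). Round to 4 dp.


Project P onto AB: t = 1 (clamped to [0,1])
Closest point on segment: (3.7, 26)
Distance: 7.8645

7.8645


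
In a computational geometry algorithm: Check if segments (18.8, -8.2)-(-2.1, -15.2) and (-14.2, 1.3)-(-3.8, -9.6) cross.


Cross products: d1=260.9, d2=-39.71, d3=-429.55, d4=-128.94
d1*d2 < 0 and d3*d4 < 0? no

No, they don't intersect


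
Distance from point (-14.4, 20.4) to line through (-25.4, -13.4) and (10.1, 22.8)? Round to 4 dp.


|cross product| = 801.7
|line direction| = sqrt(2570.69) = 50.702
Distance = 801.7/sqrt(2570.69) = 15.812

15.812


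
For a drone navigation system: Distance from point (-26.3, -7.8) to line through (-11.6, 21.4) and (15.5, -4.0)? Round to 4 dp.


|cross product| = 1164.7
|line direction| = sqrt(1379.57) = 37.1426
Distance = 1164.7/sqrt(1379.57) = 31.3576

31.3576
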